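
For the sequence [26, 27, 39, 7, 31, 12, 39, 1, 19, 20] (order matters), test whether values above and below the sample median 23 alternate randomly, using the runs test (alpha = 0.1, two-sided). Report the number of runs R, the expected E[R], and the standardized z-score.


Step 1: Compute median = 23; label A = above, B = below.
Labels in order: AAABABABBB  (n_A = 5, n_B = 5)
Step 2: Count runs R = 6.
Step 3: Under H0 (random ordering), E[R] = 2*n_A*n_B/(n_A+n_B) + 1 = 2*5*5/10 + 1 = 6.0000.
        Var[R] = 2*n_A*n_B*(2*n_A*n_B - n_A - n_B) / ((n_A+n_B)^2 * (n_A+n_B-1)) = 2000/900 = 2.2222.
        SD[R] = 1.4907.
Step 4: R = E[R], so z = 0 with no continuity correction.
Step 5: Two-sided p-value via normal approximation = 2*(1 - Phi(|z|)) = 1.000000.
Step 6: alpha = 0.1. fail to reject H0.

R = 6, z = 0.0000, p = 1.000000, fail to reject H0.


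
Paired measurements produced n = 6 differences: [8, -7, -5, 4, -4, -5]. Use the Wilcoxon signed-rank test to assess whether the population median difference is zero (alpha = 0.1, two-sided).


Step 1: Drop any zero differences (none here) and take |d_i|.
|d| = [8, 7, 5, 4, 4, 5]
Step 2: Midrank |d_i| (ties get averaged ranks).
ranks: |8|->6, |7|->5, |5|->3.5, |4|->1.5, |4|->1.5, |5|->3.5
Step 3: Attach original signs; sum ranks with positive sign and with negative sign.
W+ = 6 + 1.5 = 7.5
W- = 5 + 3.5 + 1.5 + 3.5 = 13.5
(Check: W+ + W- = 21 should equal n(n+1)/2 = 21.)
Step 4: Test statistic W = min(W+, W-) = 7.5.
Step 5: Ties in |d|, so use the tie-corrected normal approximation.
        E[W] = n(n+1)/4 = 6*7/4 = 10.5.
        Tie groups: |d|=4 (t=2), |d|=5 (t=2); sum(t^3 - t) = 12.
        Var[W] = n(n+1)(2n+1)/24 - sum(t^3-t)/48 = 546/24 - 12/48 = 22.5.
        z = (W - E[W]) / sqrt(Var[W]) = (7.5 - 10.5) / 4.7434 = -0.6325.
        Two-sided p = 2*Phi(z) = 0.527089.
Step 6: alpha = 0.1. fail to reject H0.

W+ = 7.5, W- = 13.5, W = min = 7.5, p = 0.527089, fail to reject H0.


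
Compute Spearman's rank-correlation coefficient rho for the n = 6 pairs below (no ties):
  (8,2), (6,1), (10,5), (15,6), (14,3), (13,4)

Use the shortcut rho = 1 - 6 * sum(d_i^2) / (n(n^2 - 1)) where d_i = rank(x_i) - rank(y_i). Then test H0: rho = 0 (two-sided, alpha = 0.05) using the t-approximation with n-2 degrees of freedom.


Step 1: Rank x and y separately (midranks; no ties here).
rank(x): 8->2, 6->1, 10->3, 15->6, 14->5, 13->4
rank(y): 2->2, 1->1, 5->5, 6->6, 3->3, 4->4
Step 2: d_i = R_x(i) - R_y(i); compute d_i^2.
  (2-2)^2=0, (1-1)^2=0, (3-5)^2=4, (6-6)^2=0, (5-3)^2=4, (4-4)^2=0
sum(d^2) = 8.
Step 3: rho = 1 - 6*8 / (6*(6^2 - 1)) = 1 - 48/210 = 0.771429.
Step 4: Under H0, t = rho * sqrt((n-2)/(1-rho^2)) = 2.4247 ~ t(4).
Step 5: Two-sided p-value from the t-distribution with 4 df = 0.072397.
Step 6: alpha = 0.05. fail to reject H0.

rho = 0.7714, p = 0.072397, fail to reject H0 at alpha = 0.05.


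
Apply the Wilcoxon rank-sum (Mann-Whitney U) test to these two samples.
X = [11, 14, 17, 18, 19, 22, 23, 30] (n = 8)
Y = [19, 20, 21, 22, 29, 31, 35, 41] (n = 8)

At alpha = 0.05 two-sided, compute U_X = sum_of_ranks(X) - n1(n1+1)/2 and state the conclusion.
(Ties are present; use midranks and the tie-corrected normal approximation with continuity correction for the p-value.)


Step 1: Combine and sort all 16 observations; assign midranks.
sorted (value, group): (11,X), (14,X), (17,X), (18,X), (19,X), (19,Y), (20,Y), (21,Y), (22,X), (22,Y), (23,X), (29,Y), (30,X), (31,Y), (35,Y), (41,Y)
ranks: 11->1, 14->2, 17->3, 18->4, 19->5.5, 19->5.5, 20->7, 21->8, 22->9.5, 22->9.5, 23->11, 29->12, 30->13, 31->14, 35->15, 41->16
Step 2: Rank sum for X: R1 = 1 + 2 + 3 + 4 + 5.5 + 9.5 + 11 + 13 = 49.
Step 3: U_X = R1 - n1(n1+1)/2 = 49 - 8*9/2 = 49 - 36 = 13.
       U_Y = n1*n2 - U_X = 64 - 13 = 51.
Step 4: Ties are present, so use the tie-corrected normal approximation (with continuity correction) for the p-value.
Step 5: p-value = 0.051685; compare to alpha = 0.05. fail to reject H0.

U_X = 13, p = 0.051685, fail to reject H0 at alpha = 0.05.


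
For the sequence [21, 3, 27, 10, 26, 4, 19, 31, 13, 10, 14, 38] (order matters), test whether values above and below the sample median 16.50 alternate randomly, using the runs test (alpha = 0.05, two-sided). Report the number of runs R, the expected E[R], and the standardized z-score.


Step 1: Compute median = 16.50; label A = above, B = below.
Labels in order: ABABABAABBBA  (n_A = 6, n_B = 6)
Step 2: Count runs R = 9.
Step 3: Under H0 (random ordering), E[R] = 2*n_A*n_B/(n_A+n_B) + 1 = 2*6*6/12 + 1 = 7.0000.
        Var[R] = 2*n_A*n_B*(2*n_A*n_B - n_A - n_B) / ((n_A+n_B)^2 * (n_A+n_B-1)) = 4320/1584 = 2.7273.
        SD[R] = 1.6514.
Step 4: Continuity-corrected z = (R - 0.5 - E[R]) / SD[R] = (9 - 0.5 - 7.0000) / 1.6514 = 0.9083.
Step 5: Two-sided p-value via normal approximation = 2*(1 - Phi(|z|)) = 0.363722.
Step 6: alpha = 0.05. fail to reject H0.

R = 9, z = 0.9083, p = 0.363722, fail to reject H0.


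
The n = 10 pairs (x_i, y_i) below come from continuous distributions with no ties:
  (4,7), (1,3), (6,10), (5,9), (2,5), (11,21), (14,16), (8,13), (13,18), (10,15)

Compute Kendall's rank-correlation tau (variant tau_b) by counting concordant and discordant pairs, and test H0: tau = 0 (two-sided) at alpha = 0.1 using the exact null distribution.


Step 1: Enumerate the 45 unordered pairs (i,j) with i<j and classify each by sign(x_j-x_i) * sign(y_j-y_i).
  (1,2):dx=-3,dy=-4->C; (1,3):dx=+2,dy=+3->C; (1,4):dx=+1,dy=+2->C; (1,5):dx=-2,dy=-2->C
  (1,6):dx=+7,dy=+14->C; (1,7):dx=+10,dy=+9->C; (1,8):dx=+4,dy=+6->C; (1,9):dx=+9,dy=+11->C
  (1,10):dx=+6,dy=+8->C; (2,3):dx=+5,dy=+7->C; (2,4):dx=+4,dy=+6->C; (2,5):dx=+1,dy=+2->C
  (2,6):dx=+10,dy=+18->C; (2,7):dx=+13,dy=+13->C; (2,8):dx=+7,dy=+10->C; (2,9):dx=+12,dy=+15->C
  (2,10):dx=+9,dy=+12->C; (3,4):dx=-1,dy=-1->C; (3,5):dx=-4,dy=-5->C; (3,6):dx=+5,dy=+11->C
  (3,7):dx=+8,dy=+6->C; (3,8):dx=+2,dy=+3->C; (3,9):dx=+7,dy=+8->C; (3,10):dx=+4,dy=+5->C
  (4,5):dx=-3,dy=-4->C; (4,6):dx=+6,dy=+12->C; (4,7):dx=+9,dy=+7->C; (4,8):dx=+3,dy=+4->C
  (4,9):dx=+8,dy=+9->C; (4,10):dx=+5,dy=+6->C; (5,6):dx=+9,dy=+16->C; (5,7):dx=+12,dy=+11->C
  (5,8):dx=+6,dy=+8->C; (5,9):dx=+11,dy=+13->C; (5,10):dx=+8,dy=+10->C; (6,7):dx=+3,dy=-5->D
  (6,8):dx=-3,dy=-8->C; (6,9):dx=+2,dy=-3->D; (6,10):dx=-1,dy=-6->C; (7,8):dx=-6,dy=-3->C
  (7,9):dx=-1,dy=+2->D; (7,10):dx=-4,dy=-1->C; (8,9):dx=+5,dy=+5->C; (8,10):dx=+2,dy=+2->C
  (9,10):dx=-3,dy=-3->C
Step 2: C = 42, D = 3, total pairs = 45.
Step 3: tau = (C - D)/(n(n-1)/2) = (42 - 3)/45 = 0.866667.
Step 4: Exact two-sided p-value (enumerate n! = 3628800 permutations of y under H0): p = 0.000115.
Step 5: alpha = 0.1. reject H0.

tau_b = 0.8667 (C=42, D=3), p = 0.000115, reject H0.


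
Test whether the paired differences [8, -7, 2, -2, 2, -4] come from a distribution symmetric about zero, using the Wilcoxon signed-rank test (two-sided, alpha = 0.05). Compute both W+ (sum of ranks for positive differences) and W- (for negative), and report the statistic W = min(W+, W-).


Step 1: Drop any zero differences (none here) and take |d_i|.
|d| = [8, 7, 2, 2, 2, 4]
Step 2: Midrank |d_i| (ties get averaged ranks).
ranks: |8|->6, |7|->5, |2|->2, |2|->2, |2|->2, |4|->4
Step 3: Attach original signs; sum ranks with positive sign and with negative sign.
W+ = 6 + 2 + 2 = 10
W- = 5 + 2 + 4 = 11
(Check: W+ + W- = 21 should equal n(n+1)/2 = 21.)
Step 4: Test statistic W = min(W+, W-) = 10.
Step 5: Ties in |d|, so use the tie-corrected normal approximation.
        E[W] = n(n+1)/4 = 6*7/4 = 10.5.
        Tie groups: |d|=2 (t=3); sum(t^3 - t) = 24.
        Var[W] = n(n+1)(2n+1)/24 - sum(t^3-t)/48 = 546/24 - 24/48 = 22.25.
        z = (W - E[W]) / sqrt(Var[W]) = (10 - 10.5) / 4.7170 = -0.1060.
        Two-sided p = 2*Phi(z) = 0.915583.
Step 6: alpha = 0.05. fail to reject H0.

W+ = 10, W- = 11, W = min = 10, p = 0.915583, fail to reject H0.


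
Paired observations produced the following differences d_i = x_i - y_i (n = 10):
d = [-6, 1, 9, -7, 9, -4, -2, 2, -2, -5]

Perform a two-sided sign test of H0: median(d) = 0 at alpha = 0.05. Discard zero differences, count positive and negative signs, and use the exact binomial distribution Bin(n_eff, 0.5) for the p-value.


Step 1: Discard zero differences. Original n = 10; n_eff = number of nonzero differences = 10.
Nonzero differences (with sign): -6, +1, +9, -7, +9, -4, -2, +2, -2, -5
Step 2: Count signs: positive = 4, negative = 6.
Step 3: Under H0: P(positive) = 0.5, so the number of positives S ~ Bin(10, 0.5).
Step 4: Two-sided exact p-value = sum of Bin(10,0.5) probabilities at or below the observed probability = 0.753906.
Step 5: alpha = 0.05. fail to reject H0.

n_eff = 10, pos = 4, neg = 6, p = 0.753906, fail to reject H0.


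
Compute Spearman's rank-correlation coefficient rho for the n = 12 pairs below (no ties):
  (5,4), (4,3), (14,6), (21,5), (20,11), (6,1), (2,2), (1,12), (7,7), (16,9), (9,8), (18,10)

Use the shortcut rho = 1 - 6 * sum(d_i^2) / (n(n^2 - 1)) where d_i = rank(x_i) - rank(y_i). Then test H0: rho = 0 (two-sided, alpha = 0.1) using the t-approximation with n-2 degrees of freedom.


Step 1: Rank x and y separately (midranks; no ties here).
rank(x): 5->4, 4->3, 14->8, 21->12, 20->11, 6->5, 2->2, 1->1, 7->6, 16->9, 9->7, 18->10
rank(y): 4->4, 3->3, 6->6, 5->5, 11->11, 1->1, 2->2, 12->12, 7->7, 9->9, 8->8, 10->10
Step 2: d_i = R_x(i) - R_y(i); compute d_i^2.
  (4-4)^2=0, (3-3)^2=0, (8-6)^2=4, (12-5)^2=49, (11-11)^2=0, (5-1)^2=16, (2-2)^2=0, (1-12)^2=121, (6-7)^2=1, (9-9)^2=0, (7-8)^2=1, (10-10)^2=0
sum(d^2) = 192.
Step 3: rho = 1 - 6*192 / (12*(12^2 - 1)) = 1 - 1152/1716 = 0.328671.
Step 4: Under H0, t = rho * sqrt((n-2)/(1-rho^2)) = 1.1005 ~ t(10).
Step 5: Two-sided p-value from the t-distribution with 10 df = 0.296904.
Step 6: alpha = 0.1. fail to reject H0.

rho = 0.3287, p = 0.296904, fail to reject H0 at alpha = 0.1.


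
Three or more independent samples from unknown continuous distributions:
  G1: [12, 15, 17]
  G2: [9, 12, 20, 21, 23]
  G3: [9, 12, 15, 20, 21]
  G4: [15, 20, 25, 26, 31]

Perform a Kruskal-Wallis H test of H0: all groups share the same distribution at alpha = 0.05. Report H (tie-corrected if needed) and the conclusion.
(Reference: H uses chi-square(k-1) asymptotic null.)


Step 1: Combine all N = 18 observations and assign midranks.
sorted (value, group, rank): (9,G2,1.5), (9,G3,1.5), (12,G1,4), (12,G2,4), (12,G3,4), (15,G1,7), (15,G3,7), (15,G4,7), (17,G1,9), (20,G2,11), (20,G3,11), (20,G4,11), (21,G2,13.5), (21,G3,13.5), (23,G2,15), (25,G4,16), (26,G4,17), (31,G4,18)
Step 2: Sum ranks within each group.
R_1 = 20 (n_1 = 3)
R_2 = 45 (n_2 = 5)
R_3 = 37 (n_3 = 5)
R_4 = 69 (n_4 = 5)
Step 3: H = 12/(N(N+1)) * sum(R_i^2/n_i) - 3(N+1)
     = 12/(18*19) * (20^2/3 + 45^2/5 + 37^2/5 + 69^2/5) - 3*19
     = 0.035088 * 1764.33 - 57
     = 4.906433.
Step 4: Ties present; correction factor C = 1 - 84/(18^3 - 18) = 0.985552. Corrected H = 4.906433 / 0.985552 = 4.978360.
Step 5: Under H0, H ~ chi^2(3); p-value = 0.173389.
Step 6: alpha = 0.05. fail to reject H0.

H = 4.9784, df = 3, p = 0.173389, fail to reject H0.


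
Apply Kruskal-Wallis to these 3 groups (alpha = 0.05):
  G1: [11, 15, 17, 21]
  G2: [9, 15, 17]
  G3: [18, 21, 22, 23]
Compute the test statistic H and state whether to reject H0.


Step 1: Combine all N = 11 observations and assign midranks.
sorted (value, group, rank): (9,G2,1), (11,G1,2), (15,G1,3.5), (15,G2,3.5), (17,G1,5.5), (17,G2,5.5), (18,G3,7), (21,G1,8.5), (21,G3,8.5), (22,G3,10), (23,G3,11)
Step 2: Sum ranks within each group.
R_1 = 19.5 (n_1 = 4)
R_2 = 10 (n_2 = 3)
R_3 = 36.5 (n_3 = 4)
Step 3: H = 12/(N(N+1)) * sum(R_i^2/n_i) - 3(N+1)
     = 12/(11*12) * (19.5^2/4 + 10^2/3 + 36.5^2/4) - 3*12
     = 0.090909 * 461.458 - 36
     = 5.950758.
Step 4: Ties present; correction factor C = 1 - 18/(11^3 - 11) = 0.986364. Corrected H = 5.950758 / 0.986364 = 6.033026.
Step 5: Under H0, H ~ chi^2(2); p-value = 0.048972.
Step 6: alpha = 0.05. reject H0.

H = 6.0330, df = 2, p = 0.048972, reject H0.


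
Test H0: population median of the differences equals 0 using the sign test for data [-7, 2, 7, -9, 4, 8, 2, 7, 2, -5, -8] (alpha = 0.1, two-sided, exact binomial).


Step 1: Discard zero differences. Original n = 11; n_eff = number of nonzero differences = 11.
Nonzero differences (with sign): -7, +2, +7, -9, +4, +8, +2, +7, +2, -5, -8
Step 2: Count signs: positive = 7, negative = 4.
Step 3: Under H0: P(positive) = 0.5, so the number of positives S ~ Bin(11, 0.5).
Step 4: Two-sided exact p-value = sum of Bin(11,0.5) probabilities at or below the observed probability = 0.548828.
Step 5: alpha = 0.1. fail to reject H0.

n_eff = 11, pos = 7, neg = 4, p = 0.548828, fail to reject H0.


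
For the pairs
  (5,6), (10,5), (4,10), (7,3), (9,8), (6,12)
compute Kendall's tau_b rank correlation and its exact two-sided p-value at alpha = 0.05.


Step 1: Enumerate the 15 unordered pairs (i,j) with i<j and classify each by sign(x_j-x_i) * sign(y_j-y_i).
  (1,2):dx=+5,dy=-1->D; (1,3):dx=-1,dy=+4->D; (1,4):dx=+2,dy=-3->D; (1,5):dx=+4,dy=+2->C
  (1,6):dx=+1,dy=+6->C; (2,3):dx=-6,dy=+5->D; (2,4):dx=-3,dy=-2->C; (2,5):dx=-1,dy=+3->D
  (2,6):dx=-4,dy=+7->D; (3,4):dx=+3,dy=-7->D; (3,5):dx=+5,dy=-2->D; (3,6):dx=+2,dy=+2->C
  (4,5):dx=+2,dy=+5->C; (4,6):dx=-1,dy=+9->D; (5,6):dx=-3,dy=+4->D
Step 2: C = 5, D = 10, total pairs = 15.
Step 3: tau = (C - D)/(n(n-1)/2) = (5 - 10)/15 = -0.333333.
Step 4: Exact two-sided p-value (enumerate n! = 720 permutations of y under H0): p = 0.469444.
Step 5: alpha = 0.05. fail to reject H0.

tau_b = -0.3333 (C=5, D=10), p = 0.469444, fail to reject H0.


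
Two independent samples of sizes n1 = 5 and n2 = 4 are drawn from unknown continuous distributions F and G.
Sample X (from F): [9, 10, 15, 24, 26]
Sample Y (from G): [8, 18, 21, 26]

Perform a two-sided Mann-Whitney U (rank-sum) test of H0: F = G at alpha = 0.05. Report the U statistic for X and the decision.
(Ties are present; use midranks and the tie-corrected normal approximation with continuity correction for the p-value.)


Step 1: Combine and sort all 9 observations; assign midranks.
sorted (value, group): (8,Y), (9,X), (10,X), (15,X), (18,Y), (21,Y), (24,X), (26,X), (26,Y)
ranks: 8->1, 9->2, 10->3, 15->4, 18->5, 21->6, 24->7, 26->8.5, 26->8.5
Step 2: Rank sum for X: R1 = 2 + 3 + 4 + 7 + 8.5 = 24.5.
Step 3: U_X = R1 - n1(n1+1)/2 = 24.5 - 5*6/2 = 24.5 - 15 = 9.5.
       U_Y = n1*n2 - U_X = 20 - 9.5 = 10.5.
Step 4: Ties are present, so use the tie-corrected normal approximation (with continuity correction) for the p-value.
Step 5: p-value = 1.000000; compare to alpha = 0.05. fail to reject H0.

U_X = 9.5, p = 1.000000, fail to reject H0 at alpha = 0.05.


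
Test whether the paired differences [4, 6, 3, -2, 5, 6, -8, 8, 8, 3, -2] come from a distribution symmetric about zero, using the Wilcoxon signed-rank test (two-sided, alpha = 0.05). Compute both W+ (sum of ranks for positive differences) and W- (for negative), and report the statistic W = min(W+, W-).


Step 1: Drop any zero differences (none here) and take |d_i|.
|d| = [4, 6, 3, 2, 5, 6, 8, 8, 8, 3, 2]
Step 2: Midrank |d_i| (ties get averaged ranks).
ranks: |4|->5, |6|->7.5, |3|->3.5, |2|->1.5, |5|->6, |6|->7.5, |8|->10, |8|->10, |8|->10, |3|->3.5, |2|->1.5
Step 3: Attach original signs; sum ranks with positive sign and with negative sign.
W+ = 5 + 7.5 + 3.5 + 6 + 7.5 + 10 + 10 + 3.5 = 53
W- = 1.5 + 10 + 1.5 = 13
(Check: W+ + W- = 66 should equal n(n+1)/2 = 66.)
Step 4: Test statistic W = min(W+, W-) = 13.
Step 5: Ties in |d|, so use the tie-corrected normal approximation.
        E[W] = n(n+1)/4 = 11*12/4 = 33.
        Tie groups: |d|=2 (t=2), |d|=3 (t=2), |d|=6 (t=2), |d|=8 (t=3); sum(t^3 - t) = 42.
        Var[W] = n(n+1)(2n+1)/24 - sum(t^3-t)/48 = 3036/24 - 42/48 = 125.625.
        z = (W - E[W]) / sqrt(Var[W]) = (13 - 33) / 11.2083 = -1.7844.
        Two-sided p = 2*Phi(z) = 0.074359.
Step 6: alpha = 0.05. fail to reject H0.

W+ = 53, W- = 13, W = min = 13, p = 0.074359, fail to reject H0.


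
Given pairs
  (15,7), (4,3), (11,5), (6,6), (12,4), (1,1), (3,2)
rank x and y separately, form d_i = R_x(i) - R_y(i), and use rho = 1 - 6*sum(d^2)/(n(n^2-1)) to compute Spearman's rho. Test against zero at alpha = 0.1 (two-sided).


Step 1: Rank x and y separately (midranks; no ties here).
rank(x): 15->7, 4->3, 11->5, 6->4, 12->6, 1->1, 3->2
rank(y): 7->7, 3->3, 5->5, 6->6, 4->4, 1->1, 2->2
Step 2: d_i = R_x(i) - R_y(i); compute d_i^2.
  (7-7)^2=0, (3-3)^2=0, (5-5)^2=0, (4-6)^2=4, (6-4)^2=4, (1-1)^2=0, (2-2)^2=0
sum(d^2) = 8.
Step 3: rho = 1 - 6*8 / (7*(7^2 - 1)) = 1 - 48/336 = 0.857143.
Step 4: Under H0, t = rho * sqrt((n-2)/(1-rho^2)) = 3.7210 ~ t(5).
Step 5: Two-sided p-value from the t-distribution with 5 df = 0.013697.
Step 6: alpha = 0.1. reject H0.

rho = 0.8571, p = 0.013697, reject H0 at alpha = 0.1.


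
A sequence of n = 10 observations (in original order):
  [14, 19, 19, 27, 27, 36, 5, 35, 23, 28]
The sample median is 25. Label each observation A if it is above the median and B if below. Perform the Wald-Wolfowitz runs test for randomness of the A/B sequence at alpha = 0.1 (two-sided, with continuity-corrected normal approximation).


Step 1: Compute median = 25; label A = above, B = below.
Labels in order: BBBAAABABA  (n_A = 5, n_B = 5)
Step 2: Count runs R = 6.
Step 3: Under H0 (random ordering), E[R] = 2*n_A*n_B/(n_A+n_B) + 1 = 2*5*5/10 + 1 = 6.0000.
        Var[R] = 2*n_A*n_B*(2*n_A*n_B - n_A - n_B) / ((n_A+n_B)^2 * (n_A+n_B-1)) = 2000/900 = 2.2222.
        SD[R] = 1.4907.
Step 4: R = E[R], so z = 0 with no continuity correction.
Step 5: Two-sided p-value via normal approximation = 2*(1 - Phi(|z|)) = 1.000000.
Step 6: alpha = 0.1. fail to reject H0.

R = 6, z = 0.0000, p = 1.000000, fail to reject H0.


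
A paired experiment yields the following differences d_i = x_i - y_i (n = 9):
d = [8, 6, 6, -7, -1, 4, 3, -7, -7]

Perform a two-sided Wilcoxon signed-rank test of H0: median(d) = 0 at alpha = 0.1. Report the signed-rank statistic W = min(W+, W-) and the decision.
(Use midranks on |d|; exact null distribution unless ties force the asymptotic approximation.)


Step 1: Drop any zero differences (none here) and take |d_i|.
|d| = [8, 6, 6, 7, 1, 4, 3, 7, 7]
Step 2: Midrank |d_i| (ties get averaged ranks).
ranks: |8|->9, |6|->4.5, |6|->4.5, |7|->7, |1|->1, |4|->3, |3|->2, |7|->7, |7|->7
Step 3: Attach original signs; sum ranks with positive sign and with negative sign.
W+ = 9 + 4.5 + 4.5 + 3 + 2 = 23
W- = 7 + 1 + 7 + 7 = 22
(Check: W+ + W- = 45 should equal n(n+1)/2 = 45.)
Step 4: Test statistic W = min(W+, W-) = 22.
Step 5: Ties in |d|, so use the tie-corrected normal approximation.
        E[W] = n(n+1)/4 = 9*10/4 = 22.5.
        Tie groups: |d|=6 (t=2), |d|=7 (t=3); sum(t^3 - t) = 30.
        Var[W] = n(n+1)(2n+1)/24 - sum(t^3-t)/48 = 1710/24 - 30/48 = 70.625.
        z = (W - E[W]) / sqrt(Var[W]) = (22 - 22.5) / 8.4039 = -0.0595.
        Two-sided p = 2*Phi(z) = 0.952557.
Step 6: alpha = 0.1. fail to reject H0.

W+ = 23, W- = 22, W = min = 22, p = 0.952557, fail to reject H0.


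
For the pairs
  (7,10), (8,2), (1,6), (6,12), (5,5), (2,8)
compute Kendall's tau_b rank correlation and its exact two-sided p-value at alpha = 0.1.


Step 1: Enumerate the 15 unordered pairs (i,j) with i<j and classify each by sign(x_j-x_i) * sign(y_j-y_i).
  (1,2):dx=+1,dy=-8->D; (1,3):dx=-6,dy=-4->C; (1,4):dx=-1,dy=+2->D; (1,5):dx=-2,dy=-5->C
  (1,6):dx=-5,dy=-2->C; (2,3):dx=-7,dy=+4->D; (2,4):dx=-2,dy=+10->D; (2,5):dx=-3,dy=+3->D
  (2,6):dx=-6,dy=+6->D; (3,4):dx=+5,dy=+6->C; (3,5):dx=+4,dy=-1->D; (3,6):dx=+1,dy=+2->C
  (4,5):dx=-1,dy=-7->C; (4,6):dx=-4,dy=-4->C; (5,6):dx=-3,dy=+3->D
Step 2: C = 7, D = 8, total pairs = 15.
Step 3: tau = (C - D)/(n(n-1)/2) = (7 - 8)/15 = -0.066667.
Step 4: Exact two-sided p-value (enumerate n! = 720 permutations of y under H0): p = 1.000000.
Step 5: alpha = 0.1. fail to reject H0.

tau_b = -0.0667 (C=7, D=8), p = 1.000000, fail to reject H0.


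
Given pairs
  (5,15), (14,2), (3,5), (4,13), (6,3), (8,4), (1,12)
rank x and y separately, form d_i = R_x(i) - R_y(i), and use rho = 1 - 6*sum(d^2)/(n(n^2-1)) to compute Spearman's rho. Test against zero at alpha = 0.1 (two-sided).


Step 1: Rank x and y separately (midranks; no ties here).
rank(x): 5->4, 14->7, 3->2, 4->3, 6->5, 8->6, 1->1
rank(y): 15->7, 2->1, 5->4, 13->6, 3->2, 4->3, 12->5
Step 2: d_i = R_x(i) - R_y(i); compute d_i^2.
  (4-7)^2=9, (7-1)^2=36, (2-4)^2=4, (3-6)^2=9, (5-2)^2=9, (6-3)^2=9, (1-5)^2=16
sum(d^2) = 92.
Step 3: rho = 1 - 6*92 / (7*(7^2 - 1)) = 1 - 552/336 = -0.642857.
Step 4: Under H0, t = rho * sqrt((n-2)/(1-rho^2)) = -1.8766 ~ t(5).
Step 5: Two-sided p-value from the t-distribution with 5 df = 0.119392.
Step 6: alpha = 0.1. fail to reject H0.

rho = -0.6429, p = 0.119392, fail to reject H0 at alpha = 0.1.


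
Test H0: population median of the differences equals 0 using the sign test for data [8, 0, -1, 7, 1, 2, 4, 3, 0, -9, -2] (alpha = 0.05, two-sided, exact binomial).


Step 1: Discard zero differences. Original n = 11; n_eff = number of nonzero differences = 9.
Nonzero differences (with sign): +8, -1, +7, +1, +2, +4, +3, -9, -2
Step 2: Count signs: positive = 6, negative = 3.
Step 3: Under H0: P(positive) = 0.5, so the number of positives S ~ Bin(9, 0.5).
Step 4: Two-sided exact p-value = sum of Bin(9,0.5) probabilities at or below the observed probability = 0.507812.
Step 5: alpha = 0.05. fail to reject H0.

n_eff = 9, pos = 6, neg = 3, p = 0.507812, fail to reject H0.


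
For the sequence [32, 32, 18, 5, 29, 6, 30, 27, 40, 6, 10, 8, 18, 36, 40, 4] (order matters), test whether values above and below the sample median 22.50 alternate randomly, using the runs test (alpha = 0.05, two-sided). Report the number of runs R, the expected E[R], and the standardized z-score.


Step 1: Compute median = 22.50; label A = above, B = below.
Labels in order: AABBABAAABBBBAAB  (n_A = 8, n_B = 8)
Step 2: Count runs R = 8.
Step 3: Under H0 (random ordering), E[R] = 2*n_A*n_B/(n_A+n_B) + 1 = 2*8*8/16 + 1 = 9.0000.
        Var[R] = 2*n_A*n_B*(2*n_A*n_B - n_A - n_B) / ((n_A+n_B)^2 * (n_A+n_B-1)) = 14336/3840 = 3.7333.
        SD[R] = 1.9322.
Step 4: Continuity-corrected z = (R + 0.5 - E[R]) / SD[R] = (8 + 0.5 - 9.0000) / 1.9322 = -0.2588.
Step 5: Two-sided p-value via normal approximation = 2*(1 - Phi(|z|)) = 0.795809.
Step 6: alpha = 0.05. fail to reject H0.

R = 8, z = -0.2588, p = 0.795809, fail to reject H0.


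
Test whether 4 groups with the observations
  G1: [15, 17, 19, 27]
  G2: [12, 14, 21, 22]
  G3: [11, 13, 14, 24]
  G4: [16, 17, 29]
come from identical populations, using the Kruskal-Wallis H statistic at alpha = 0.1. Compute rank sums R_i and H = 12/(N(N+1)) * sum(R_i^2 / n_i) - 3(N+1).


Step 1: Combine all N = 15 observations and assign midranks.
sorted (value, group, rank): (11,G3,1), (12,G2,2), (13,G3,3), (14,G2,4.5), (14,G3,4.5), (15,G1,6), (16,G4,7), (17,G1,8.5), (17,G4,8.5), (19,G1,10), (21,G2,11), (22,G2,12), (24,G3,13), (27,G1,14), (29,G4,15)
Step 2: Sum ranks within each group.
R_1 = 38.5 (n_1 = 4)
R_2 = 29.5 (n_2 = 4)
R_3 = 21.5 (n_3 = 4)
R_4 = 30.5 (n_4 = 3)
Step 3: H = 12/(N(N+1)) * sum(R_i^2/n_i) - 3(N+1)
     = 12/(15*16) * (38.5^2/4 + 29.5^2/4 + 21.5^2/4 + 30.5^2/3) - 3*16
     = 0.050000 * 1013.77 - 48
     = 2.688542.
Step 4: Ties present; correction factor C = 1 - 12/(15^3 - 15) = 0.996429. Corrected H = 2.688542 / 0.996429 = 2.698178.
Step 5: Under H0, H ~ chi^2(3); p-value = 0.440537.
Step 6: alpha = 0.1. fail to reject H0.

H = 2.6982, df = 3, p = 0.440537, fail to reject H0.


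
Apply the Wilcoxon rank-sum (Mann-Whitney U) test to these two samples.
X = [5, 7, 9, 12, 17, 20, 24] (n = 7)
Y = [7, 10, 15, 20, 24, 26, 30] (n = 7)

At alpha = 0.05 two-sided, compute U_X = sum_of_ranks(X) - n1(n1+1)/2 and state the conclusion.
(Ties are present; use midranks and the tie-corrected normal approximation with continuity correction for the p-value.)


Step 1: Combine and sort all 14 observations; assign midranks.
sorted (value, group): (5,X), (7,X), (7,Y), (9,X), (10,Y), (12,X), (15,Y), (17,X), (20,X), (20,Y), (24,X), (24,Y), (26,Y), (30,Y)
ranks: 5->1, 7->2.5, 7->2.5, 9->4, 10->5, 12->6, 15->7, 17->8, 20->9.5, 20->9.5, 24->11.5, 24->11.5, 26->13, 30->14
Step 2: Rank sum for X: R1 = 1 + 2.5 + 4 + 6 + 8 + 9.5 + 11.5 = 42.5.
Step 3: U_X = R1 - n1(n1+1)/2 = 42.5 - 7*8/2 = 42.5 - 28 = 14.5.
       U_Y = n1*n2 - U_X = 49 - 14.5 = 34.5.
Step 4: Ties are present, so use the tie-corrected normal approximation (with continuity correction) for the p-value.
Step 5: p-value = 0.223267; compare to alpha = 0.05. fail to reject H0.

U_X = 14.5, p = 0.223267, fail to reject H0 at alpha = 0.05.


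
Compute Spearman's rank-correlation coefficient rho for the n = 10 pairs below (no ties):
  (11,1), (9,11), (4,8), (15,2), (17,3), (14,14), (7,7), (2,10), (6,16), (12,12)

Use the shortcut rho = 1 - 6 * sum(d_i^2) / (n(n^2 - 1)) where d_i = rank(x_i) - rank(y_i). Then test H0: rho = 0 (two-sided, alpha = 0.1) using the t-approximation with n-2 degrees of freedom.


Step 1: Rank x and y separately (midranks; no ties here).
rank(x): 11->6, 9->5, 4->2, 15->9, 17->10, 14->8, 7->4, 2->1, 6->3, 12->7
rank(y): 1->1, 11->7, 8->5, 2->2, 3->3, 14->9, 7->4, 10->6, 16->10, 12->8
Step 2: d_i = R_x(i) - R_y(i); compute d_i^2.
  (6-1)^2=25, (5-7)^2=4, (2-5)^2=9, (9-2)^2=49, (10-3)^2=49, (8-9)^2=1, (4-4)^2=0, (1-6)^2=25, (3-10)^2=49, (7-8)^2=1
sum(d^2) = 212.
Step 3: rho = 1 - 6*212 / (10*(10^2 - 1)) = 1 - 1272/990 = -0.284848.
Step 4: Under H0, t = rho * sqrt((n-2)/(1-rho^2)) = -0.8405 ~ t(8).
Step 5: Two-sided p-value from the t-distribution with 8 df = 0.425038.
Step 6: alpha = 0.1. fail to reject H0.

rho = -0.2848, p = 0.425038, fail to reject H0 at alpha = 0.1.


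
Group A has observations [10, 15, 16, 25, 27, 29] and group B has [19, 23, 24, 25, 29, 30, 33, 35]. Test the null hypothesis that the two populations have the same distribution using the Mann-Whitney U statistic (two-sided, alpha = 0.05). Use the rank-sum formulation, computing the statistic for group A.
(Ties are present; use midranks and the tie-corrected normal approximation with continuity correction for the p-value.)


Step 1: Combine and sort all 14 observations; assign midranks.
sorted (value, group): (10,X), (15,X), (16,X), (19,Y), (23,Y), (24,Y), (25,X), (25,Y), (27,X), (29,X), (29,Y), (30,Y), (33,Y), (35,Y)
ranks: 10->1, 15->2, 16->3, 19->4, 23->5, 24->6, 25->7.5, 25->7.5, 27->9, 29->10.5, 29->10.5, 30->12, 33->13, 35->14
Step 2: Rank sum for X: R1 = 1 + 2 + 3 + 7.5 + 9 + 10.5 = 33.
Step 3: U_X = R1 - n1(n1+1)/2 = 33 - 6*7/2 = 33 - 21 = 12.
       U_Y = n1*n2 - U_X = 48 - 12 = 36.
Step 4: Ties are present, so use the tie-corrected normal approximation (with continuity correction) for the p-value.
Step 5: p-value = 0.136773; compare to alpha = 0.05. fail to reject H0.

U_X = 12, p = 0.136773, fail to reject H0 at alpha = 0.05.


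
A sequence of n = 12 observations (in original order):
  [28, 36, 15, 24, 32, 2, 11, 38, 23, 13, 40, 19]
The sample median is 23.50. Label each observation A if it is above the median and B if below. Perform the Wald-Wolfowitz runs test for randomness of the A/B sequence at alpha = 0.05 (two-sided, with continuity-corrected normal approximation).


Step 1: Compute median = 23.50; label A = above, B = below.
Labels in order: AABAABBABBAB  (n_A = 6, n_B = 6)
Step 2: Count runs R = 8.
Step 3: Under H0 (random ordering), E[R] = 2*n_A*n_B/(n_A+n_B) + 1 = 2*6*6/12 + 1 = 7.0000.
        Var[R] = 2*n_A*n_B*(2*n_A*n_B - n_A - n_B) / ((n_A+n_B)^2 * (n_A+n_B-1)) = 4320/1584 = 2.7273.
        SD[R] = 1.6514.
Step 4: Continuity-corrected z = (R - 0.5 - E[R]) / SD[R] = (8 - 0.5 - 7.0000) / 1.6514 = 0.3028.
Step 5: Two-sided p-value via normal approximation = 2*(1 - Phi(|z|)) = 0.762069.
Step 6: alpha = 0.05. fail to reject H0.

R = 8, z = 0.3028, p = 0.762069, fail to reject H0.


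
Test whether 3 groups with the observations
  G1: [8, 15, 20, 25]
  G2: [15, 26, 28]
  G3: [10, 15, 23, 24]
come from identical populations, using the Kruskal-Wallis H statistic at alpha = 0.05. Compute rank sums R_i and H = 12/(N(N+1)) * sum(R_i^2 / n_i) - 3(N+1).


Step 1: Combine all N = 11 observations and assign midranks.
sorted (value, group, rank): (8,G1,1), (10,G3,2), (15,G1,4), (15,G2,4), (15,G3,4), (20,G1,6), (23,G3,7), (24,G3,8), (25,G1,9), (26,G2,10), (28,G2,11)
Step 2: Sum ranks within each group.
R_1 = 20 (n_1 = 4)
R_2 = 25 (n_2 = 3)
R_3 = 21 (n_3 = 4)
Step 3: H = 12/(N(N+1)) * sum(R_i^2/n_i) - 3(N+1)
     = 12/(11*12) * (20^2/4 + 25^2/3 + 21^2/4) - 3*12
     = 0.090909 * 418.583 - 36
     = 2.053030.
Step 4: Ties present; correction factor C = 1 - 24/(11^3 - 11) = 0.981818. Corrected H = 2.053030 / 0.981818 = 2.091049.
Step 5: Under H0, H ~ chi^2(2); p-value = 0.351507.
Step 6: alpha = 0.05. fail to reject H0.

H = 2.0910, df = 2, p = 0.351507, fail to reject H0.


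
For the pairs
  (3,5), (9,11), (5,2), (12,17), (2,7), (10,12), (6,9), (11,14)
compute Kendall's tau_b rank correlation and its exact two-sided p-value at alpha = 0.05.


Step 1: Enumerate the 28 unordered pairs (i,j) with i<j and classify each by sign(x_j-x_i) * sign(y_j-y_i).
  (1,2):dx=+6,dy=+6->C; (1,3):dx=+2,dy=-3->D; (1,4):dx=+9,dy=+12->C; (1,5):dx=-1,dy=+2->D
  (1,6):dx=+7,dy=+7->C; (1,7):dx=+3,dy=+4->C; (1,8):dx=+8,dy=+9->C; (2,3):dx=-4,dy=-9->C
  (2,4):dx=+3,dy=+6->C; (2,5):dx=-7,dy=-4->C; (2,6):dx=+1,dy=+1->C; (2,7):dx=-3,dy=-2->C
  (2,8):dx=+2,dy=+3->C; (3,4):dx=+7,dy=+15->C; (3,5):dx=-3,dy=+5->D; (3,6):dx=+5,dy=+10->C
  (3,7):dx=+1,dy=+7->C; (3,8):dx=+6,dy=+12->C; (4,5):dx=-10,dy=-10->C; (4,6):dx=-2,dy=-5->C
  (4,7):dx=-6,dy=-8->C; (4,8):dx=-1,dy=-3->C; (5,6):dx=+8,dy=+5->C; (5,7):dx=+4,dy=+2->C
  (5,8):dx=+9,dy=+7->C; (6,7):dx=-4,dy=-3->C; (6,8):dx=+1,dy=+2->C; (7,8):dx=+5,dy=+5->C
Step 2: C = 25, D = 3, total pairs = 28.
Step 3: tau = (C - D)/(n(n-1)/2) = (25 - 3)/28 = 0.785714.
Step 4: Exact two-sided p-value (enumerate n! = 40320 permutations of y under H0): p = 0.005506.
Step 5: alpha = 0.05. reject H0.

tau_b = 0.7857 (C=25, D=3), p = 0.005506, reject H0.


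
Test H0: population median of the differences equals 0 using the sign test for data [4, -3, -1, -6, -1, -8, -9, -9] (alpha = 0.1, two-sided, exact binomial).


Step 1: Discard zero differences. Original n = 8; n_eff = number of nonzero differences = 8.
Nonzero differences (with sign): +4, -3, -1, -6, -1, -8, -9, -9
Step 2: Count signs: positive = 1, negative = 7.
Step 3: Under H0: P(positive) = 0.5, so the number of positives S ~ Bin(8, 0.5).
Step 4: Two-sided exact p-value = sum of Bin(8,0.5) probabilities at or below the observed probability = 0.070312.
Step 5: alpha = 0.1. reject H0.

n_eff = 8, pos = 1, neg = 7, p = 0.070312, reject H0.


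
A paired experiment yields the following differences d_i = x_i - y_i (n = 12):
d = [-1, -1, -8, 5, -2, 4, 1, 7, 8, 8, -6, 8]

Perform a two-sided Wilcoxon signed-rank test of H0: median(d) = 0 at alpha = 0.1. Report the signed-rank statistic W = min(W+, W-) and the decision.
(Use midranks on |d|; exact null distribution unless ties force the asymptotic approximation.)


Step 1: Drop any zero differences (none here) and take |d_i|.
|d| = [1, 1, 8, 5, 2, 4, 1, 7, 8, 8, 6, 8]
Step 2: Midrank |d_i| (ties get averaged ranks).
ranks: |1|->2, |1|->2, |8|->10.5, |5|->6, |2|->4, |4|->5, |1|->2, |7|->8, |8|->10.5, |8|->10.5, |6|->7, |8|->10.5
Step 3: Attach original signs; sum ranks with positive sign and with negative sign.
W+ = 6 + 5 + 2 + 8 + 10.5 + 10.5 + 10.5 = 52.5
W- = 2 + 2 + 10.5 + 4 + 7 = 25.5
(Check: W+ + W- = 78 should equal n(n+1)/2 = 78.)
Step 4: Test statistic W = min(W+, W-) = 25.5.
Step 5: Ties in |d|, so use the tie-corrected normal approximation.
        E[W] = n(n+1)/4 = 12*13/4 = 39.
        Tie groups: |d|=1 (t=3), |d|=8 (t=4); sum(t^3 - t) = 84.
        Var[W] = n(n+1)(2n+1)/24 - sum(t^3-t)/48 = 3900/24 - 84/48 = 160.75.
        z = (W - E[W]) / sqrt(Var[W]) = (25.5 - 39) / 12.6787 = -1.0648.
        Two-sided p = 2*Phi(z) = 0.286977.
Step 6: alpha = 0.1. fail to reject H0.

W+ = 52.5, W- = 25.5, W = min = 25.5, p = 0.286977, fail to reject H0.


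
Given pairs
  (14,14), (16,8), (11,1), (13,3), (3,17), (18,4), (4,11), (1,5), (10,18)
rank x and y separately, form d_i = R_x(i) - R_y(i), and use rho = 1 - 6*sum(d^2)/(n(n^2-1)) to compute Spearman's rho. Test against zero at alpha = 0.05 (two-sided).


Step 1: Rank x and y separately (midranks; no ties here).
rank(x): 14->7, 16->8, 11->5, 13->6, 3->2, 18->9, 4->3, 1->1, 10->4
rank(y): 14->7, 8->5, 1->1, 3->2, 17->8, 4->3, 11->6, 5->4, 18->9
Step 2: d_i = R_x(i) - R_y(i); compute d_i^2.
  (7-7)^2=0, (8-5)^2=9, (5-1)^2=16, (6-2)^2=16, (2-8)^2=36, (9-3)^2=36, (3-6)^2=9, (1-4)^2=9, (4-9)^2=25
sum(d^2) = 156.
Step 3: rho = 1 - 6*156 / (9*(9^2 - 1)) = 1 - 936/720 = -0.300000.
Step 4: Under H0, t = rho * sqrt((n-2)/(1-rho^2)) = -0.8321 ~ t(7).
Step 5: Two-sided p-value from the t-distribution with 7 df = 0.432845.
Step 6: alpha = 0.05. fail to reject H0.

rho = -0.3000, p = 0.432845, fail to reject H0 at alpha = 0.05.


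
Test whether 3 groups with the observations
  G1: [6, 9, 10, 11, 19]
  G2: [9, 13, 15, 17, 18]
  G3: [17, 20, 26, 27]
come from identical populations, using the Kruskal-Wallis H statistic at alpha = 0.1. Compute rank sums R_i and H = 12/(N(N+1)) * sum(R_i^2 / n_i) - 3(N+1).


Step 1: Combine all N = 14 observations and assign midranks.
sorted (value, group, rank): (6,G1,1), (9,G1,2.5), (9,G2,2.5), (10,G1,4), (11,G1,5), (13,G2,6), (15,G2,7), (17,G2,8.5), (17,G3,8.5), (18,G2,10), (19,G1,11), (20,G3,12), (26,G3,13), (27,G3,14)
Step 2: Sum ranks within each group.
R_1 = 23.5 (n_1 = 5)
R_2 = 34 (n_2 = 5)
R_3 = 47.5 (n_3 = 4)
Step 3: H = 12/(N(N+1)) * sum(R_i^2/n_i) - 3(N+1)
     = 12/(14*15) * (23.5^2/5 + 34^2/5 + 47.5^2/4) - 3*15
     = 0.057143 * 905.712 - 45
     = 6.755000.
Step 4: Ties present; correction factor C = 1 - 12/(14^3 - 14) = 0.995604. Corrected H = 6.755000 / 0.995604 = 6.784823.
Step 5: Under H0, H ~ chi^2(2); p-value = 0.033627.
Step 6: alpha = 0.1. reject H0.

H = 6.7848, df = 2, p = 0.033627, reject H0.


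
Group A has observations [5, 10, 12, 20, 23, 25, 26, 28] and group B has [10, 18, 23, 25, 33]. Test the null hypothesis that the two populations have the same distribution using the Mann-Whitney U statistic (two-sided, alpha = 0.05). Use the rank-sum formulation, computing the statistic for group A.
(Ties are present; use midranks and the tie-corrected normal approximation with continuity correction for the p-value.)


Step 1: Combine and sort all 13 observations; assign midranks.
sorted (value, group): (5,X), (10,X), (10,Y), (12,X), (18,Y), (20,X), (23,X), (23,Y), (25,X), (25,Y), (26,X), (28,X), (33,Y)
ranks: 5->1, 10->2.5, 10->2.5, 12->4, 18->5, 20->6, 23->7.5, 23->7.5, 25->9.5, 25->9.5, 26->11, 28->12, 33->13
Step 2: Rank sum for X: R1 = 1 + 2.5 + 4 + 6 + 7.5 + 9.5 + 11 + 12 = 53.5.
Step 3: U_X = R1 - n1(n1+1)/2 = 53.5 - 8*9/2 = 53.5 - 36 = 17.5.
       U_Y = n1*n2 - U_X = 40 - 17.5 = 22.5.
Step 4: Ties are present, so use the tie-corrected normal approximation (with continuity correction) for the p-value.
Step 5: p-value = 0.768770; compare to alpha = 0.05. fail to reject H0.

U_X = 17.5, p = 0.768770, fail to reject H0 at alpha = 0.05.


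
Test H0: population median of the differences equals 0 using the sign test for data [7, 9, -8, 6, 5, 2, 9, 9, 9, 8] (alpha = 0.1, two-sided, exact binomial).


Step 1: Discard zero differences. Original n = 10; n_eff = number of nonzero differences = 10.
Nonzero differences (with sign): +7, +9, -8, +6, +5, +2, +9, +9, +9, +8
Step 2: Count signs: positive = 9, negative = 1.
Step 3: Under H0: P(positive) = 0.5, so the number of positives S ~ Bin(10, 0.5).
Step 4: Two-sided exact p-value = sum of Bin(10,0.5) probabilities at or below the observed probability = 0.021484.
Step 5: alpha = 0.1. reject H0.

n_eff = 10, pos = 9, neg = 1, p = 0.021484, reject H0.


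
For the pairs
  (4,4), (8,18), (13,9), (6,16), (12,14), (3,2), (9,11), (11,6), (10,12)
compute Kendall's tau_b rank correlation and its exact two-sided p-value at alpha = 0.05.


Step 1: Enumerate the 36 unordered pairs (i,j) with i<j and classify each by sign(x_j-x_i) * sign(y_j-y_i).
  (1,2):dx=+4,dy=+14->C; (1,3):dx=+9,dy=+5->C; (1,4):dx=+2,dy=+12->C; (1,5):dx=+8,dy=+10->C
  (1,6):dx=-1,dy=-2->C; (1,7):dx=+5,dy=+7->C; (1,8):dx=+7,dy=+2->C; (1,9):dx=+6,dy=+8->C
  (2,3):dx=+5,dy=-9->D; (2,4):dx=-2,dy=-2->C; (2,5):dx=+4,dy=-4->D; (2,6):dx=-5,dy=-16->C
  (2,7):dx=+1,dy=-7->D; (2,8):dx=+3,dy=-12->D; (2,9):dx=+2,dy=-6->D; (3,4):dx=-7,dy=+7->D
  (3,5):dx=-1,dy=+5->D; (3,6):dx=-10,dy=-7->C; (3,7):dx=-4,dy=+2->D; (3,8):dx=-2,dy=-3->C
  (3,9):dx=-3,dy=+3->D; (4,5):dx=+6,dy=-2->D; (4,6):dx=-3,dy=-14->C; (4,7):dx=+3,dy=-5->D
  (4,8):dx=+5,dy=-10->D; (4,9):dx=+4,dy=-4->D; (5,6):dx=-9,dy=-12->C; (5,7):dx=-3,dy=-3->C
  (5,8):dx=-1,dy=-8->C; (5,9):dx=-2,dy=-2->C; (6,7):dx=+6,dy=+9->C; (6,8):dx=+8,dy=+4->C
  (6,9):dx=+7,dy=+10->C; (7,8):dx=+2,dy=-5->D; (7,9):dx=+1,dy=+1->C; (8,9):dx=-1,dy=+6->D
Step 2: C = 21, D = 15, total pairs = 36.
Step 3: tau = (C - D)/(n(n-1)/2) = (21 - 15)/36 = 0.166667.
Step 4: Exact two-sided p-value (enumerate n! = 362880 permutations of y under H0): p = 0.612202.
Step 5: alpha = 0.05. fail to reject H0.

tau_b = 0.1667 (C=21, D=15), p = 0.612202, fail to reject H0.


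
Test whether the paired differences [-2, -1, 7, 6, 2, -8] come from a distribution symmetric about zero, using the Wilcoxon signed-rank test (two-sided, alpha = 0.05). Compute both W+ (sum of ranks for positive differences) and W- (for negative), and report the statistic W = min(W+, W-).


Step 1: Drop any zero differences (none here) and take |d_i|.
|d| = [2, 1, 7, 6, 2, 8]
Step 2: Midrank |d_i| (ties get averaged ranks).
ranks: |2|->2.5, |1|->1, |7|->5, |6|->4, |2|->2.5, |8|->6
Step 3: Attach original signs; sum ranks with positive sign and with negative sign.
W+ = 5 + 4 + 2.5 = 11.5
W- = 2.5 + 1 + 6 = 9.5
(Check: W+ + W- = 21 should equal n(n+1)/2 = 21.)
Step 4: Test statistic W = min(W+, W-) = 9.5.
Step 5: Ties in |d|, so use the tie-corrected normal approximation.
        E[W] = n(n+1)/4 = 6*7/4 = 10.5.
        Tie groups: |d|=2 (t=2); sum(t^3 - t) = 6.
        Var[W] = n(n+1)(2n+1)/24 - sum(t^3-t)/48 = 546/24 - 6/48 = 22.625.
        z = (W - E[W]) / sqrt(Var[W]) = (9.5 - 10.5) / 4.7566 = -0.2102.
        Two-sided p = 2*Phi(z) = 0.833484.
Step 6: alpha = 0.05. fail to reject H0.

W+ = 11.5, W- = 9.5, W = min = 9.5, p = 0.833484, fail to reject H0.


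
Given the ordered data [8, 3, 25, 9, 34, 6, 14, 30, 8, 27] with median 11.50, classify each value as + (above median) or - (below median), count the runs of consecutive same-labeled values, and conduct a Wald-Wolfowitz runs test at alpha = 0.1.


Step 1: Compute median = 11.50; label A = above, B = below.
Labels in order: BBABABAABA  (n_A = 5, n_B = 5)
Step 2: Count runs R = 8.
Step 3: Under H0 (random ordering), E[R] = 2*n_A*n_B/(n_A+n_B) + 1 = 2*5*5/10 + 1 = 6.0000.
        Var[R] = 2*n_A*n_B*(2*n_A*n_B - n_A - n_B) / ((n_A+n_B)^2 * (n_A+n_B-1)) = 2000/900 = 2.2222.
        SD[R] = 1.4907.
Step 4: Continuity-corrected z = (R - 0.5 - E[R]) / SD[R] = (8 - 0.5 - 6.0000) / 1.4907 = 1.0062.
Step 5: Two-sided p-value via normal approximation = 2*(1 - Phi(|z|)) = 0.314305.
Step 6: alpha = 0.1. fail to reject H0.

R = 8, z = 1.0062, p = 0.314305, fail to reject H0.


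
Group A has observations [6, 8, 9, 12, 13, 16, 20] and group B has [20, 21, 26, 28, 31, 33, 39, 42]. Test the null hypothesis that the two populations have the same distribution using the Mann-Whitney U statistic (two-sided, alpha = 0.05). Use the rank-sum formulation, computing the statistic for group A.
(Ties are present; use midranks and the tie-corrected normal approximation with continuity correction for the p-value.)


Step 1: Combine and sort all 15 observations; assign midranks.
sorted (value, group): (6,X), (8,X), (9,X), (12,X), (13,X), (16,X), (20,X), (20,Y), (21,Y), (26,Y), (28,Y), (31,Y), (33,Y), (39,Y), (42,Y)
ranks: 6->1, 8->2, 9->3, 12->4, 13->5, 16->6, 20->7.5, 20->7.5, 21->9, 26->10, 28->11, 31->12, 33->13, 39->14, 42->15
Step 2: Rank sum for X: R1 = 1 + 2 + 3 + 4 + 5 + 6 + 7.5 = 28.5.
Step 3: U_X = R1 - n1(n1+1)/2 = 28.5 - 7*8/2 = 28.5 - 28 = 0.5.
       U_Y = n1*n2 - U_X = 56 - 0.5 = 55.5.
Step 4: Ties are present, so use the tie-corrected normal approximation (with continuity correction) for the p-value.
Step 5: p-value = 0.001763; compare to alpha = 0.05. reject H0.

U_X = 0.5, p = 0.001763, reject H0 at alpha = 0.05.
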